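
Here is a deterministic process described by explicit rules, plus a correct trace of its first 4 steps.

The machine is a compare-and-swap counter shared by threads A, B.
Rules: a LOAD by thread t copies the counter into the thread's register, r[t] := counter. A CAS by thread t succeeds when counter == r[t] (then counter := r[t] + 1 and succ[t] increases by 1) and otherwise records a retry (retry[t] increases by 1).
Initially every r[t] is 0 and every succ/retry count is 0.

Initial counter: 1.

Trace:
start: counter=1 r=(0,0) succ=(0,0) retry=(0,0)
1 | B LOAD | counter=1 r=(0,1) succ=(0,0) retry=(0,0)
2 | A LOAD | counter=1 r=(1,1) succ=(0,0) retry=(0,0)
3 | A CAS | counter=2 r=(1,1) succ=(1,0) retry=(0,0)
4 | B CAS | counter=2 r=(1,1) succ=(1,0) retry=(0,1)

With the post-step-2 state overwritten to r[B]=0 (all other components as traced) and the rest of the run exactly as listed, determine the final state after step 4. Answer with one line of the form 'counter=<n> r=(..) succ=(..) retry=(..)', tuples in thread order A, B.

counter=2 r=(1,0) succ=(1,0) retry=(0,1)

state after step 2 := counter=1 r=(1,0) succ=(0,0) retry=(0,0)
3 | A CAS | counter=2 r=(1,0) succ=(1,0) retry=(0,0)
4 | B CAS | counter=2 r=(1,0) succ=(1,0) retry=(0,1)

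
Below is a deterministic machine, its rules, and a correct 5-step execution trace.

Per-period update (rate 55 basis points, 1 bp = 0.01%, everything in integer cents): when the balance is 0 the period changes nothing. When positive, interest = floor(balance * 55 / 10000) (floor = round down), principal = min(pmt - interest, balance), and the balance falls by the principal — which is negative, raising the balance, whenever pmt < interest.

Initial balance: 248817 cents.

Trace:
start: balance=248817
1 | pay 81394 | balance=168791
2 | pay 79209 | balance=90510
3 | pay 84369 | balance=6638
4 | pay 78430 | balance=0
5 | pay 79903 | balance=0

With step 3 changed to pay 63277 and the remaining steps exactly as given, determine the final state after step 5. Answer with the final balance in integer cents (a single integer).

(re-executing from step 3 with the substitution; state before step 3: balance=90510)
3 | pay 63277 | balance=27730
4 | pay 78430 | balance=0
5 | pay 79903 | balance=0

0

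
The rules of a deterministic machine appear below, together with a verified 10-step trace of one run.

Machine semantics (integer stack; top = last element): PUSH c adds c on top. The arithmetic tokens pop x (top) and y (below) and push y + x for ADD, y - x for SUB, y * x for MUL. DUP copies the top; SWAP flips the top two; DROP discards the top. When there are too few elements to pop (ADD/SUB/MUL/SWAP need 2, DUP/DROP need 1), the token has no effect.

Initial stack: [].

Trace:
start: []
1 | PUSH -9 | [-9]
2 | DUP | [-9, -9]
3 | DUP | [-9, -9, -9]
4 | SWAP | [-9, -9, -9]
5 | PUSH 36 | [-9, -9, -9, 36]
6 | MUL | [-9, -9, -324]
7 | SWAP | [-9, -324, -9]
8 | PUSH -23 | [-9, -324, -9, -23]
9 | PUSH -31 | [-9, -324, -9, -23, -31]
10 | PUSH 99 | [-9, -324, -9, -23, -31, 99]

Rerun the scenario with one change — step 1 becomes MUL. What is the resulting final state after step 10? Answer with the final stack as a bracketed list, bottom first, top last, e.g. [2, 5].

[36, -23, -31, 99]

(re-executing from step 1 with the substitution; state before step 1: [])
1 | MUL | []
2 | DUP | []
3 | DUP | []
4 | SWAP | []
5 | PUSH 36 | [36]
6 | MUL | [36]
7 | SWAP | [36]
8 | PUSH -23 | [36, -23]
9 | PUSH -31 | [36, -23, -31]
10 | PUSH 99 | [36, -23, -31, 99]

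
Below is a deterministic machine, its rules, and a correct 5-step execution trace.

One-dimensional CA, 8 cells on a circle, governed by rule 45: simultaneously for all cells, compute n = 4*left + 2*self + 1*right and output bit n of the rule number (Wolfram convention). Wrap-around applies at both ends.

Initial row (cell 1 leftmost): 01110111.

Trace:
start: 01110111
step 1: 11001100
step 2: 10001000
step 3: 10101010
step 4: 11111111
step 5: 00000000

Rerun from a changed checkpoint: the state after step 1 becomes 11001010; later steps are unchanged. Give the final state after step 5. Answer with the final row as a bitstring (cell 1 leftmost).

state after step 1 := 11001010
step 2: 10001111
step 3: 00101000
step 4: 10111011
step 5: 01100110

01100110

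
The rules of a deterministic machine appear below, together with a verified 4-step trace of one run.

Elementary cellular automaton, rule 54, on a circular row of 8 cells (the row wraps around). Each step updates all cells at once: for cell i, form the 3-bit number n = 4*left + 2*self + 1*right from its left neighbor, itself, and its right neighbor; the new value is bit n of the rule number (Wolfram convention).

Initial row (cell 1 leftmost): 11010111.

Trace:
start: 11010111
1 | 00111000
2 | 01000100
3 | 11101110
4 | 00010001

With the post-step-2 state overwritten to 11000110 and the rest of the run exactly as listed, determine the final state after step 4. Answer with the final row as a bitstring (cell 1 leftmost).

11111111

state after step 2 := 11000110
3 | 00101001
4 | 11111111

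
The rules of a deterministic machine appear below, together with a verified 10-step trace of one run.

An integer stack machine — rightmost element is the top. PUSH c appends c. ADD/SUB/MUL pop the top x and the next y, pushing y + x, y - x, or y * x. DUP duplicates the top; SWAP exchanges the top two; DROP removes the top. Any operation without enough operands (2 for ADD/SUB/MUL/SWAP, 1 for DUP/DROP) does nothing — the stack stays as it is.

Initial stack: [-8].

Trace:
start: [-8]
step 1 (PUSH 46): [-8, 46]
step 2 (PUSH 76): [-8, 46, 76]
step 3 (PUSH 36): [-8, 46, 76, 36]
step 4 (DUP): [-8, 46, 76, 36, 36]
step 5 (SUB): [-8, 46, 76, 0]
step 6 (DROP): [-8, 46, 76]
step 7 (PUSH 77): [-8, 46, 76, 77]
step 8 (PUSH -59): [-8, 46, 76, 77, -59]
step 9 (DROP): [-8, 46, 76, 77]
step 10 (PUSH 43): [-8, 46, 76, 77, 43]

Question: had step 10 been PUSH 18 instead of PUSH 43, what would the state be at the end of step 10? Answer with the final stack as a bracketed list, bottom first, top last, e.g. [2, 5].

[-8, 46, 76, 77, 18]

(re-executing from step 10 with the substitution; state before step 10: [-8, 46, 76, 77])
step 10 (PUSH 18): [-8, 46, 76, 77, 18]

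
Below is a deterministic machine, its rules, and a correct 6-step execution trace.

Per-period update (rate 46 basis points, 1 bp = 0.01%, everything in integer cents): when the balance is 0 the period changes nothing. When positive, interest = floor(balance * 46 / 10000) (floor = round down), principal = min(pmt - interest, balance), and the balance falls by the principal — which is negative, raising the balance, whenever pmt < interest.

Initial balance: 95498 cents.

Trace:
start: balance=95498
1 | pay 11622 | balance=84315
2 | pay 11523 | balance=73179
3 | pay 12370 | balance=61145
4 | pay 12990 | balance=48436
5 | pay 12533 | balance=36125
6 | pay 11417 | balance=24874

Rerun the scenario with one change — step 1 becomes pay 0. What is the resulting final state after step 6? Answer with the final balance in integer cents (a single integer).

36767

(re-executing from step 1 with the substitution; state before step 1: balance=95498)
1 | pay 0 | balance=95937
2 | pay 11523 | balance=84855
3 | pay 12370 | balance=72875
4 | pay 12990 | balance=60220
5 | pay 12533 | balance=47964
6 | pay 11417 | balance=36767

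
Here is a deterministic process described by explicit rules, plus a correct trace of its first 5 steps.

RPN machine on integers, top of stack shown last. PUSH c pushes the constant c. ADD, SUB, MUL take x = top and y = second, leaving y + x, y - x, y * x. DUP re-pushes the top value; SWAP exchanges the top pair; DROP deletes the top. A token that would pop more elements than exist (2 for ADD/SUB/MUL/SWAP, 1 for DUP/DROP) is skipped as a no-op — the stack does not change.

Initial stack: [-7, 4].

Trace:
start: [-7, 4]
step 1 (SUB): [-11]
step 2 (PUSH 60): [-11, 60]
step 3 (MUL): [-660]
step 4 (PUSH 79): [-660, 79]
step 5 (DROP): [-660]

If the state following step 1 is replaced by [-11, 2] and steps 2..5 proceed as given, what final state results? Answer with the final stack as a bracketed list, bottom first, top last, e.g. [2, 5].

state after step 1 := [-11, 2]
step 2 (PUSH 60): [-11, 2, 60]
step 3 (MUL): [-11, 120]
step 4 (PUSH 79): [-11, 120, 79]
step 5 (DROP): [-11, 120]

[-11, 120]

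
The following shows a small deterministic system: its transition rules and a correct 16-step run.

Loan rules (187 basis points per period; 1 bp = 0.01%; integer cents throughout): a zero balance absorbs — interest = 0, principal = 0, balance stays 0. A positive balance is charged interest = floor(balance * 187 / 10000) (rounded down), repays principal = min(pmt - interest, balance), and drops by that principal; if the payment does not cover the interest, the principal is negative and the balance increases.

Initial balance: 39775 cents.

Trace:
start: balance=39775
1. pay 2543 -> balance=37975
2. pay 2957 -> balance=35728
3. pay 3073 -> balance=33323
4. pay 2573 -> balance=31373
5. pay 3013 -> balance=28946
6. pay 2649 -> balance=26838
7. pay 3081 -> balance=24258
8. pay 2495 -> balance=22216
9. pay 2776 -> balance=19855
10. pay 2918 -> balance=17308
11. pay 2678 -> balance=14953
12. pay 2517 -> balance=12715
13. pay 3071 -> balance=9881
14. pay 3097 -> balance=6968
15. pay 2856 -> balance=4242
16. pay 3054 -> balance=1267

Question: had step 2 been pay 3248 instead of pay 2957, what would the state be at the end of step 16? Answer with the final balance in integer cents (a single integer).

(re-executing from step 2 with the substitution; state before step 2: balance=37975)
2. pay 3248 -> balance=35437
3. pay 3073 -> balance=33026
4. pay 2573 -> balance=31070
5. pay 3013 -> balance=28638
6. pay 2649 -> balance=26524
7. pay 3081 -> balance=23938
8. pay 2495 -> balance=21890
9. pay 2776 -> balance=19523
10. pay 2918 -> balance=16970
11. pay 2678 -> balance=14609
12. pay 2517 -> balance=12365
13. pay 3071 -> balance=9525
14. pay 3097 -> balance=6606
15. pay 2856 -> balance=3873
16. pay 3054 -> balance=891

891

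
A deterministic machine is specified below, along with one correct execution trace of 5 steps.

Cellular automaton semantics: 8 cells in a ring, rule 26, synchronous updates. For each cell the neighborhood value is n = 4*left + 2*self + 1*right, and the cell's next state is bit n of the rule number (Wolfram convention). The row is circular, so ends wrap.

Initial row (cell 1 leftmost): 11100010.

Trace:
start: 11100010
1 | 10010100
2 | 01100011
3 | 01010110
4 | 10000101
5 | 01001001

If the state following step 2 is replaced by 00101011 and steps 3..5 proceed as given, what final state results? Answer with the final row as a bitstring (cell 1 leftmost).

00011011

state after step 2 := 00101011
3 | 11000010
4 | 10100100
5 | 00011011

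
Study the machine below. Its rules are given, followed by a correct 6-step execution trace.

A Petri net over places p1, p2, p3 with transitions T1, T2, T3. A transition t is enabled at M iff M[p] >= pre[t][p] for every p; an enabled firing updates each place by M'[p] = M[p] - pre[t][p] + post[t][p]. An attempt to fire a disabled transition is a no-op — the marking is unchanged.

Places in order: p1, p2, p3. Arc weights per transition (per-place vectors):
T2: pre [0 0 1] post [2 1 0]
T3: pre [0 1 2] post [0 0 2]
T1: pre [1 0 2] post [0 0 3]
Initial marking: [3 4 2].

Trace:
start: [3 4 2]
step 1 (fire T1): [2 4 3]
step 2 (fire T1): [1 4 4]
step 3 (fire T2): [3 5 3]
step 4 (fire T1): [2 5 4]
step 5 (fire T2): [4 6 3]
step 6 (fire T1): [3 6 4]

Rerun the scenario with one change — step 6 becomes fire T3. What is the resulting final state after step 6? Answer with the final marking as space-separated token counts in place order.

4 5 3

(re-executing from step 6 with the substitution; state before step 6: [4 6 3])
step 6 (fire T3): [4 5 3]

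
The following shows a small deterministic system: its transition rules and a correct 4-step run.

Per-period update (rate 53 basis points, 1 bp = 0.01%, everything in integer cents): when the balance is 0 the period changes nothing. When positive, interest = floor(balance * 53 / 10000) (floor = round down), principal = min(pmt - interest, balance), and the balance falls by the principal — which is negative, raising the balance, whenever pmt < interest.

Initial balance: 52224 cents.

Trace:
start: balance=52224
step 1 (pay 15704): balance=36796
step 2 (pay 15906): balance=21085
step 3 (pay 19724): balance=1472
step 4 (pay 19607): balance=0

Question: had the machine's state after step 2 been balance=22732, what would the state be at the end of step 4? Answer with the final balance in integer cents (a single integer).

state after step 2 := balance=22732
step 3 (pay 19724): balance=3128
step 4 (pay 19607): balance=0

0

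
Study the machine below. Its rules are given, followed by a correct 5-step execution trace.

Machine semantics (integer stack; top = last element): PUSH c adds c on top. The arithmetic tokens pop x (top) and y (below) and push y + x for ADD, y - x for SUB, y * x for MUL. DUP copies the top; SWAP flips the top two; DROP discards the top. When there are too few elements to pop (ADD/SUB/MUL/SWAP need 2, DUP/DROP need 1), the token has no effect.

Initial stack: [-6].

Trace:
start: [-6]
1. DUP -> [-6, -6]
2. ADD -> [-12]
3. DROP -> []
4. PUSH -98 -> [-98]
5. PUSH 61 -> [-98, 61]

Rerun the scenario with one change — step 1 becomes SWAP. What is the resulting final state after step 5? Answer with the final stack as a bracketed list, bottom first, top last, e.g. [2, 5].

(re-executing from step 1 with the substitution; state before step 1: [-6])
1. SWAP -> [-6]
2. ADD -> [-6]
3. DROP -> []
4. PUSH -98 -> [-98]
5. PUSH 61 -> [-98, 61]

[-98, 61]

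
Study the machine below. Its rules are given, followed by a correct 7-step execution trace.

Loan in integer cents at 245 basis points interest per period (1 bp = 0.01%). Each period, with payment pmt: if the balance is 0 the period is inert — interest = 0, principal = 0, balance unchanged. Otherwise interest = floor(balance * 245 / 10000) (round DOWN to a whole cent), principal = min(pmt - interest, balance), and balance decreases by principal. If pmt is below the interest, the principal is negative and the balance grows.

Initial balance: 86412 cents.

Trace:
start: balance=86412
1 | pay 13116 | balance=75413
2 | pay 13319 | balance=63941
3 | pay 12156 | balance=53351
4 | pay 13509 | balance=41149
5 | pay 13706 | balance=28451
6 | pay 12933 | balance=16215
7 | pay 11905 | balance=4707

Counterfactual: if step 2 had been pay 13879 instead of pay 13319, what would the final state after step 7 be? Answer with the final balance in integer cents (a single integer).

(re-executing from step 2 with the substitution; state before step 2: balance=75413)
2 | pay 13879 | balance=63381
3 | pay 12156 | balance=52777
4 | pay 13509 | balance=40561
5 | pay 13706 | balance=27848
6 | pay 12933 | balance=15597
7 | pay 11905 | balance=4074

4074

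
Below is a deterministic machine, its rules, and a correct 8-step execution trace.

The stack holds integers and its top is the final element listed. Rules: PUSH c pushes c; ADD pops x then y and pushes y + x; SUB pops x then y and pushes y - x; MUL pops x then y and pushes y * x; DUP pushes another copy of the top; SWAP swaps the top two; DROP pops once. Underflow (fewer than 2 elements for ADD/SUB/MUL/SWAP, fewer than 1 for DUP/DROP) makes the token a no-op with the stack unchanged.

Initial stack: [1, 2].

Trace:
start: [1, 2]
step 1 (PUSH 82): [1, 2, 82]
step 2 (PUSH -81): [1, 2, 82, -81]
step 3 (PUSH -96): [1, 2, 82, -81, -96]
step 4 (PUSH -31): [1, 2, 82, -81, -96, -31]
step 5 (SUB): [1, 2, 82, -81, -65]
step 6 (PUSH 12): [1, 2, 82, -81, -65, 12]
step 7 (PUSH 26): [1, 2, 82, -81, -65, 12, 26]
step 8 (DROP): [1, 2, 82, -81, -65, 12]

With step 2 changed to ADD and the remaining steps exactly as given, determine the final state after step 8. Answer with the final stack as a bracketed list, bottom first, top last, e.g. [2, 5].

[1, 84, -65, 12]

(re-executing from step 2 with the substitution; state before step 2: [1, 2, 82])
step 2 (ADD): [1, 84]
step 3 (PUSH -96): [1, 84, -96]
step 4 (PUSH -31): [1, 84, -96, -31]
step 5 (SUB): [1, 84, -65]
step 6 (PUSH 12): [1, 84, -65, 12]
step 7 (PUSH 26): [1, 84, -65, 12, 26]
step 8 (DROP): [1, 84, -65, 12]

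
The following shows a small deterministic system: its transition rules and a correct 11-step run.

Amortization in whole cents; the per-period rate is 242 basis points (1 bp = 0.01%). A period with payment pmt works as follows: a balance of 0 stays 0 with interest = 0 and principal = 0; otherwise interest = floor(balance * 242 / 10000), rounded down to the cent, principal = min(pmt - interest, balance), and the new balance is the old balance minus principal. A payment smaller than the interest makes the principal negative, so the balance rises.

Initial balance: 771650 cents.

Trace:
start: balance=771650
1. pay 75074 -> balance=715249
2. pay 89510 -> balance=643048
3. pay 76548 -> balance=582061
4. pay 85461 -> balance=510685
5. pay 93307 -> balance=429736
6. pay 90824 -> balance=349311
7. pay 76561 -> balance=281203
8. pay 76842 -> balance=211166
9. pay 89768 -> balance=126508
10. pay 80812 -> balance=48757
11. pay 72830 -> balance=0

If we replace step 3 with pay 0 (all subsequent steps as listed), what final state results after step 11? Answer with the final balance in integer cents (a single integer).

(re-executing from step 3 with the substitution; state before step 3: balance=643048)
3. pay 0 -> balance=658609
4. pay 85461 -> balance=589086
5. pay 93307 -> balance=510034
6. pay 90824 -> balance=431552
7. pay 76561 -> balance=365434
8. pay 76842 -> balance=297435
9. pay 89768 -> balance=214864
10. pay 80812 -> balance=139251
11. pay 72830 -> balance=69790

69790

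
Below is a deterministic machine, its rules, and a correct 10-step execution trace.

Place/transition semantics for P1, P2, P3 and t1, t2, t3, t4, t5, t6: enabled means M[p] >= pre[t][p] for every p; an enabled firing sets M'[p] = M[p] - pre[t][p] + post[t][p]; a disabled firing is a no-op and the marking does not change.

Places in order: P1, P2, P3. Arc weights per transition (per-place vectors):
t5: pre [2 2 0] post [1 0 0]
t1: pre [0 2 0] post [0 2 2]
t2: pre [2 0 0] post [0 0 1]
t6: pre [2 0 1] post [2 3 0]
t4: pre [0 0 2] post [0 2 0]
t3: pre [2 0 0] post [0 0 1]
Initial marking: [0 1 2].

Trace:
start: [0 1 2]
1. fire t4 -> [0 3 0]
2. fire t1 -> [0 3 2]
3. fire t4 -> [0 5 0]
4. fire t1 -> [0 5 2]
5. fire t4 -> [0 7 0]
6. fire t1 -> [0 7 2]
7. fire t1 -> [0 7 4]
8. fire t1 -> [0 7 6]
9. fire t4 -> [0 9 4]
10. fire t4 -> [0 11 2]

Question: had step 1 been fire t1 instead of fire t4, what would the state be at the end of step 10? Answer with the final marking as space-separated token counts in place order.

(re-executing from step 1 with the substitution; state before step 1: [0 1 2])
1. fire t1 -> [0 1 2]
2. fire t1 -> [0 1 2]
3. fire t4 -> [0 3 0]
4. fire t1 -> [0 3 2]
5. fire t4 -> [0 5 0]
6. fire t1 -> [0 5 2]
7. fire t1 -> [0 5 4]
8. fire t1 -> [0 5 6]
9. fire t4 -> [0 7 4]
10. fire t4 -> [0 9 2]

0 9 2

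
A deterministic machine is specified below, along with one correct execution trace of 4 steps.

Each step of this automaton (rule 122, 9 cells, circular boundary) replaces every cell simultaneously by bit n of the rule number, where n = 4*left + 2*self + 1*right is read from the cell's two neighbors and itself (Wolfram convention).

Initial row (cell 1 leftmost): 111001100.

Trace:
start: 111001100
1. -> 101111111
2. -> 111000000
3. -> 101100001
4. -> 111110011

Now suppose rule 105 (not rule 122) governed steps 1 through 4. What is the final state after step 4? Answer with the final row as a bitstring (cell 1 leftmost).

(re-executing steps 1..4 under rule 105; state before step 1: 111001100)
1. -> 101001100
2. -> 010001100
3. -> 000101101
4. -> 010011110

010011110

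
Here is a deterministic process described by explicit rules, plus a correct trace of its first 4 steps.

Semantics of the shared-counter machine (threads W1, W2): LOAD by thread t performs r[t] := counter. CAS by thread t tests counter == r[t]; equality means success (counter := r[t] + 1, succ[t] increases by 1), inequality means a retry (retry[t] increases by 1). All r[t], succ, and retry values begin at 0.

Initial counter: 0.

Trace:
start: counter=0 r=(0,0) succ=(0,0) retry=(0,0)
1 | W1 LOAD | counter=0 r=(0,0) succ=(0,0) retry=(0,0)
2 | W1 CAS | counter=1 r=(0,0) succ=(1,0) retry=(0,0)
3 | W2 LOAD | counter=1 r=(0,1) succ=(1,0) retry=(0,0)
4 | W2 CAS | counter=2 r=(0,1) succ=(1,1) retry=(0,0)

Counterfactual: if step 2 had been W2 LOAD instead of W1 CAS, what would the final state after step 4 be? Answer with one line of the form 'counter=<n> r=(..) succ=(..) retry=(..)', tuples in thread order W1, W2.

(re-executing from step 2 with the substitution; state before step 2: counter=0 r=(0,0) succ=(0,0) retry=(0,0))
2 | W2 LOAD | counter=0 r=(0,0) succ=(0,0) retry=(0,0)
3 | W2 LOAD | counter=0 r=(0,0) succ=(0,0) retry=(0,0)
4 | W2 CAS | counter=1 r=(0,0) succ=(0,1) retry=(0,0)

counter=1 r=(0,0) succ=(0,1) retry=(0,0)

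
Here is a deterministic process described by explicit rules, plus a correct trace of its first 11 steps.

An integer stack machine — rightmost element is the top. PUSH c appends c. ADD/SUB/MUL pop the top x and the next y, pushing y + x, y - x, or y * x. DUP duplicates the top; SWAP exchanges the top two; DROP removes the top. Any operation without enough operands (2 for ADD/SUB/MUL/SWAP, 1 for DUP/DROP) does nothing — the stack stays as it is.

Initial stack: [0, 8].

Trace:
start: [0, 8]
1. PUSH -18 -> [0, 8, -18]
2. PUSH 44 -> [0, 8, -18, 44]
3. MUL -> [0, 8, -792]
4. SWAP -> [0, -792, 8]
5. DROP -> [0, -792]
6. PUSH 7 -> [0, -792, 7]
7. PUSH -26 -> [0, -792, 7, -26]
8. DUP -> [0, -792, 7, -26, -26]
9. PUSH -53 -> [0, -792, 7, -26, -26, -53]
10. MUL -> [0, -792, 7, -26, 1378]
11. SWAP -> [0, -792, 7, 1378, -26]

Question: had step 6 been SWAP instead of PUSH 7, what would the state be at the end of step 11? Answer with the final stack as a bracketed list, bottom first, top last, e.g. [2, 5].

[-792, 0, 1378, -26]

(re-executing from step 6 with the substitution; state before step 6: [0, -792])
6. SWAP -> [-792, 0]
7. PUSH -26 -> [-792, 0, -26]
8. DUP -> [-792, 0, -26, -26]
9. PUSH -53 -> [-792, 0, -26, -26, -53]
10. MUL -> [-792, 0, -26, 1378]
11. SWAP -> [-792, 0, 1378, -26]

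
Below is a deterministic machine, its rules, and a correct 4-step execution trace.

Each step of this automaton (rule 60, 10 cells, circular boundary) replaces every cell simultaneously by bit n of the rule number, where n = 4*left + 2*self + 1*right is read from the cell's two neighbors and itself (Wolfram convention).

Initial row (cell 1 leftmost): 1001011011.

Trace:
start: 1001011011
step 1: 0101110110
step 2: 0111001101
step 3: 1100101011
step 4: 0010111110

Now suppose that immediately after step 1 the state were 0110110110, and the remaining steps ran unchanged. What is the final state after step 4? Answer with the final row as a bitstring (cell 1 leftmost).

state after step 1 := 0110110110
step 2: 0101101101
step 3: 1111011011
step 4: 0000110110

0000110110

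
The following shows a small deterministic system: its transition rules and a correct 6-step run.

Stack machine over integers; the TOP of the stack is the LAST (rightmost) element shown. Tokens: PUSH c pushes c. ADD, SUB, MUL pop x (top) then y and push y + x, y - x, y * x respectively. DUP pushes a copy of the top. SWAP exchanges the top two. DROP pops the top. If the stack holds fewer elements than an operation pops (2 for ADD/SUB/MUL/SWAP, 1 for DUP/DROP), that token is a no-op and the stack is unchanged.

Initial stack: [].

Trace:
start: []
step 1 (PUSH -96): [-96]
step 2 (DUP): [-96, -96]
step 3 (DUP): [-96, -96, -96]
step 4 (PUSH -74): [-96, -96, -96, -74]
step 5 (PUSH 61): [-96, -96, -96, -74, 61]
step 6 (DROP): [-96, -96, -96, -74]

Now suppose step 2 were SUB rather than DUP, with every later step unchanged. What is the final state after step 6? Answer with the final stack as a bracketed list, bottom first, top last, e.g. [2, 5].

[-96, -96, -74]

(re-executing from step 2 with the substitution; state before step 2: [-96])
step 2 (SUB): [-96]
step 3 (DUP): [-96, -96]
step 4 (PUSH -74): [-96, -96, -74]
step 5 (PUSH 61): [-96, -96, -74, 61]
step 6 (DROP): [-96, -96, -74]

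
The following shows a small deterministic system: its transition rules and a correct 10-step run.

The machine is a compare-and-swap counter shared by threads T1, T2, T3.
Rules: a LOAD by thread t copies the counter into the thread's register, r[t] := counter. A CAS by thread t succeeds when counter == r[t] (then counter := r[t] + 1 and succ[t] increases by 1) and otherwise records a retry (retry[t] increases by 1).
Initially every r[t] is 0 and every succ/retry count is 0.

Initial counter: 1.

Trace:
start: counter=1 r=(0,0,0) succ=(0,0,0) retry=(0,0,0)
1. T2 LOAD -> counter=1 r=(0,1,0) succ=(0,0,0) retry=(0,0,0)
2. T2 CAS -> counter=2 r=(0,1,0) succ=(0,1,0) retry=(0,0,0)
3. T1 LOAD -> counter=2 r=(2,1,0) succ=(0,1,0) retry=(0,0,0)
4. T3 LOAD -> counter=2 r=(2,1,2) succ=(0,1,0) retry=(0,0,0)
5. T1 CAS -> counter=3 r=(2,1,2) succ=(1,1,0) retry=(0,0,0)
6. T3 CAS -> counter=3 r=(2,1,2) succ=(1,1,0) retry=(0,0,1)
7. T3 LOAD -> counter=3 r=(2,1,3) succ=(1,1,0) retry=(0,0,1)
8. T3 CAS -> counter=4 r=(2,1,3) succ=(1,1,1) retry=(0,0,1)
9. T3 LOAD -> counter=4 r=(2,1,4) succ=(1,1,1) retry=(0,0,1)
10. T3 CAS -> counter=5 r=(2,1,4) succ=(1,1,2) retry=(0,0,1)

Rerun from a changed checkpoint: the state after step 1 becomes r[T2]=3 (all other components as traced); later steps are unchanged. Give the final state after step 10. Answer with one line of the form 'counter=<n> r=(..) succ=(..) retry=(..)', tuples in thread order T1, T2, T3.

counter=4 r=(1,3,3) succ=(1,0,2) retry=(0,1,1)

state after step 1 := counter=1 r=(0,3,0) succ=(0,0,0) retry=(0,0,0)
2. T2 CAS -> counter=1 r=(0,3,0) succ=(0,0,0) retry=(0,1,0)
3. T1 LOAD -> counter=1 r=(1,3,0) succ=(0,0,0) retry=(0,1,0)
4. T3 LOAD -> counter=1 r=(1,3,1) succ=(0,0,0) retry=(0,1,0)
5. T1 CAS -> counter=2 r=(1,3,1) succ=(1,0,0) retry=(0,1,0)
6. T3 CAS -> counter=2 r=(1,3,1) succ=(1,0,0) retry=(0,1,1)
7. T3 LOAD -> counter=2 r=(1,3,2) succ=(1,0,0) retry=(0,1,1)
8. T3 CAS -> counter=3 r=(1,3,2) succ=(1,0,1) retry=(0,1,1)
9. T3 LOAD -> counter=3 r=(1,3,3) succ=(1,0,1) retry=(0,1,1)
10. T3 CAS -> counter=4 r=(1,3,3) succ=(1,0,2) retry=(0,1,1)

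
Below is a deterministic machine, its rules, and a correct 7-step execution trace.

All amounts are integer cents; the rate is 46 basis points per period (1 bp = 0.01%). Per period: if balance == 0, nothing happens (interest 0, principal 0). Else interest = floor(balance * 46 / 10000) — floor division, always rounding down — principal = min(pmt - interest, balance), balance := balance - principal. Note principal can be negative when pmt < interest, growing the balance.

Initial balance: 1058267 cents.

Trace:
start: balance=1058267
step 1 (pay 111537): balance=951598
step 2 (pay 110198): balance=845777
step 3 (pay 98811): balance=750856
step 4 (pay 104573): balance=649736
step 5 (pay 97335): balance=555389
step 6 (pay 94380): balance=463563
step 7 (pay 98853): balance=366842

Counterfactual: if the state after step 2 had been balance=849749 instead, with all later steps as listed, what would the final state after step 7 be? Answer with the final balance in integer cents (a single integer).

state after step 2 := balance=849749
step 3 (pay 98811): balance=754846
step 4 (pay 104573): balance=653745
step 5 (pay 97335): balance=559417
step 6 (pay 94380): balance=467610
step 7 (pay 98853): balance=370908

370908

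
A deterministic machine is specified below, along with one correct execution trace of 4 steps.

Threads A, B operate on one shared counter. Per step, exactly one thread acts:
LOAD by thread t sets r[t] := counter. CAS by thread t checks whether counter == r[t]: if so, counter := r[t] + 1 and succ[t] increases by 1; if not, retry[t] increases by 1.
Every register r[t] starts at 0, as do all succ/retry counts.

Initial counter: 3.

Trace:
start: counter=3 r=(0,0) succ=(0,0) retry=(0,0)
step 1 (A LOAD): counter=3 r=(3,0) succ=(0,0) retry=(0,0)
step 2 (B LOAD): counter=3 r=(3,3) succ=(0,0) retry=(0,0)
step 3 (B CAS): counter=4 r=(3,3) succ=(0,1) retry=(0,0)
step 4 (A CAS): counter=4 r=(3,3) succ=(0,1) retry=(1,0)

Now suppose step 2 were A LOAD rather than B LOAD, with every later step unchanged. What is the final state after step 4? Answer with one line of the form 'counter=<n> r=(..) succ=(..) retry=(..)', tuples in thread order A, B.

counter=4 r=(3,0) succ=(1,0) retry=(0,1)

(re-executing from step 2 with the substitution; state before step 2: counter=3 r=(3,0) succ=(0,0) retry=(0,0))
step 2 (A LOAD): counter=3 r=(3,0) succ=(0,0) retry=(0,0)
step 3 (B CAS): counter=3 r=(3,0) succ=(0,0) retry=(0,1)
step 4 (A CAS): counter=4 r=(3,0) succ=(1,0) retry=(0,1)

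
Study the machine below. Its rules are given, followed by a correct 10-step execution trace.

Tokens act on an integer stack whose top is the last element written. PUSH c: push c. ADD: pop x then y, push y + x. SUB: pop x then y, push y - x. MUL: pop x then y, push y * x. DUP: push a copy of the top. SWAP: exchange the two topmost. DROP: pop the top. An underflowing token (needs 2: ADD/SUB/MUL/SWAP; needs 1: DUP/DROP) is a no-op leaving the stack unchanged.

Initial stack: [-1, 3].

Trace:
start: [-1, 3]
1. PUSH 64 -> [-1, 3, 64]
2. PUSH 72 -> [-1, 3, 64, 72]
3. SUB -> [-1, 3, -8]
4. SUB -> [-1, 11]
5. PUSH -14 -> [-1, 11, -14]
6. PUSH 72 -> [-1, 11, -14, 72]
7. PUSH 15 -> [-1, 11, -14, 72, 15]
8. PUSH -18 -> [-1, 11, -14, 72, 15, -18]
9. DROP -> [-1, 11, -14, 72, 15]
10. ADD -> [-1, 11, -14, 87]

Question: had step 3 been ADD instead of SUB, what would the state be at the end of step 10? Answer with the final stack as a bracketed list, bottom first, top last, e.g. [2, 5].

[-1, -133, -14, 87]

(re-executing from step 3 with the substitution; state before step 3: [-1, 3, 64, 72])
3. ADD -> [-1, 3, 136]
4. SUB -> [-1, -133]
5. PUSH -14 -> [-1, -133, -14]
6. PUSH 72 -> [-1, -133, -14, 72]
7. PUSH 15 -> [-1, -133, -14, 72, 15]
8. PUSH -18 -> [-1, -133, -14, 72, 15, -18]
9. DROP -> [-1, -133, -14, 72, 15]
10. ADD -> [-1, -133, -14, 87]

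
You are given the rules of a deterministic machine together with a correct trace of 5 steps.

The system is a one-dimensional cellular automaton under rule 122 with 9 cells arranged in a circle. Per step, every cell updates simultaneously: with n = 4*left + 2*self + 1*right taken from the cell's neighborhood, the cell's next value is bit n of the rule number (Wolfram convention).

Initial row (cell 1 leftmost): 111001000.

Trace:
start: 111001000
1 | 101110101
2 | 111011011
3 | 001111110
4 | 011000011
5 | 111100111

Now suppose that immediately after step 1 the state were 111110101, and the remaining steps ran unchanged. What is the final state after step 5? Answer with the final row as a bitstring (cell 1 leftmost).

100110001

state after step 1 := 111110101
2 | 000011011
3 | 100111111
4 | 111100000
5 | 100110001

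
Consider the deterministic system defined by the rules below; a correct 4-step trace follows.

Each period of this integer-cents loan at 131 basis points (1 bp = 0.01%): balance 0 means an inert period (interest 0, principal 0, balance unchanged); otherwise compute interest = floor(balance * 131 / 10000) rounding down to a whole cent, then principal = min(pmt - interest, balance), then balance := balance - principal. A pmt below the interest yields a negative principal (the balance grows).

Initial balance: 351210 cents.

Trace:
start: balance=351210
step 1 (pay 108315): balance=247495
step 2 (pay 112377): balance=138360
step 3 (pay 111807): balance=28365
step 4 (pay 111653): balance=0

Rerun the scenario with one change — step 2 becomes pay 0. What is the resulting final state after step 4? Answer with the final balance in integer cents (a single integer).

32424

(re-executing from step 2 with the substitution; state before step 2: balance=247495)
step 2 (pay 0): balance=250737
step 3 (pay 111807): balance=142214
step 4 (pay 111653): balance=32424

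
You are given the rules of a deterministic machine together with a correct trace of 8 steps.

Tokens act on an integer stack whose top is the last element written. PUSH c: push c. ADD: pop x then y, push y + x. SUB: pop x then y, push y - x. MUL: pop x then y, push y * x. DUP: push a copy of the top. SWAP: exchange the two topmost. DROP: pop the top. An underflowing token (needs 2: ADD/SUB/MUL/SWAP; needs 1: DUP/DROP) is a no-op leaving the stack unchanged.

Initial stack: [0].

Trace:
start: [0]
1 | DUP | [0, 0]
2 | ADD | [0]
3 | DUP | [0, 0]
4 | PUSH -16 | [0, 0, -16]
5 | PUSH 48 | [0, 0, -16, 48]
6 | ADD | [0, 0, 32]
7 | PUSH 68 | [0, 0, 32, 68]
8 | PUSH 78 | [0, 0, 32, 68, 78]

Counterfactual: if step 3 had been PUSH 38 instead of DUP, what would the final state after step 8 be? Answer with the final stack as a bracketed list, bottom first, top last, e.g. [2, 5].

[0, 38, 32, 68, 78]

(re-executing from step 3 with the substitution; state before step 3: [0])
3 | PUSH 38 | [0, 38]
4 | PUSH -16 | [0, 38, -16]
5 | PUSH 48 | [0, 38, -16, 48]
6 | ADD | [0, 38, 32]
7 | PUSH 68 | [0, 38, 32, 68]
8 | PUSH 78 | [0, 38, 32, 68, 78]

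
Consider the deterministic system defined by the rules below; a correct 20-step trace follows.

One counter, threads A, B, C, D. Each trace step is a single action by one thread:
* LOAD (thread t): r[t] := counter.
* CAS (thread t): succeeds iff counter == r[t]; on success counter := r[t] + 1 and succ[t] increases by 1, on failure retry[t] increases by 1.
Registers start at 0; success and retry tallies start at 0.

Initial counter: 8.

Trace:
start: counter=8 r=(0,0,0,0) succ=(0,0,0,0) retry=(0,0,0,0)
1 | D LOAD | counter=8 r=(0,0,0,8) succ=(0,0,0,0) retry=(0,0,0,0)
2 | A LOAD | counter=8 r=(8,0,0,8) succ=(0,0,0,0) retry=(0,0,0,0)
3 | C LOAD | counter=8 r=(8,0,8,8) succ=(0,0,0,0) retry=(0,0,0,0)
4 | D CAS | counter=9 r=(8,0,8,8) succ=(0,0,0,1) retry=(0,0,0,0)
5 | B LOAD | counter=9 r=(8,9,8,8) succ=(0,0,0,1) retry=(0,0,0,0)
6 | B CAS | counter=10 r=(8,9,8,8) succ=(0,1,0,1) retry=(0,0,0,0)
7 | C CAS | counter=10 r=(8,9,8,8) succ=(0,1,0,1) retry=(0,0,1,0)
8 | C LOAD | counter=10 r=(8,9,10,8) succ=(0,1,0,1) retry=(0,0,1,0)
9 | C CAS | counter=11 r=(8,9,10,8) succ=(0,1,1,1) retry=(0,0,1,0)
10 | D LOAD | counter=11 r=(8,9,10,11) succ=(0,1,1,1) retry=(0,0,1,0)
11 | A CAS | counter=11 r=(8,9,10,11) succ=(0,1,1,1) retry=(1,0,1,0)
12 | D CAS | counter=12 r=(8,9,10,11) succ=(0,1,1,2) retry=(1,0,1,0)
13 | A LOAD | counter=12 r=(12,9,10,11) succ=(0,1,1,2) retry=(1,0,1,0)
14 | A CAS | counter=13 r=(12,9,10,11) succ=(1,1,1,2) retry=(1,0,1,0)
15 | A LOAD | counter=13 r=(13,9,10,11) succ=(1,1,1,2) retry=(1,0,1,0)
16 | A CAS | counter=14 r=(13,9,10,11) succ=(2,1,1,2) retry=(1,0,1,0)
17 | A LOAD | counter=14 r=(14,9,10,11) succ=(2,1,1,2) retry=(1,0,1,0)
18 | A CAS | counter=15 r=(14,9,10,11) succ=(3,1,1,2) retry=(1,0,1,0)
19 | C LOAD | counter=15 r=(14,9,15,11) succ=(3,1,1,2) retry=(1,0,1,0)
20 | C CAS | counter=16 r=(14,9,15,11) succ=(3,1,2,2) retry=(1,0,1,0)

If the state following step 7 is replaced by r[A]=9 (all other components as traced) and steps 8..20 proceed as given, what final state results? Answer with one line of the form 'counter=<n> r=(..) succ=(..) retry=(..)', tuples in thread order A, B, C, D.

counter=16 r=(14,9,15,11) succ=(3,1,2,2) retry=(1,0,1,0)

state after step 7 := counter=10 r=(9,9,8,8) succ=(0,1,0,1) retry=(0,0,1,0)
8 | C LOAD | counter=10 r=(9,9,10,8) succ=(0,1,0,1) retry=(0,0,1,0)
9 | C CAS | counter=11 r=(9,9,10,8) succ=(0,1,1,1) retry=(0,0,1,0)
10 | D LOAD | counter=11 r=(9,9,10,11) succ=(0,1,1,1) retry=(0,0,1,0)
11 | A CAS | counter=11 r=(9,9,10,11) succ=(0,1,1,1) retry=(1,0,1,0)
12 | D CAS | counter=12 r=(9,9,10,11) succ=(0,1,1,2) retry=(1,0,1,0)
13 | A LOAD | counter=12 r=(12,9,10,11) succ=(0,1,1,2) retry=(1,0,1,0)
14 | A CAS | counter=13 r=(12,9,10,11) succ=(1,1,1,2) retry=(1,0,1,0)
15 | A LOAD | counter=13 r=(13,9,10,11) succ=(1,1,1,2) retry=(1,0,1,0)
16 | A CAS | counter=14 r=(13,9,10,11) succ=(2,1,1,2) retry=(1,0,1,0)
17 | A LOAD | counter=14 r=(14,9,10,11) succ=(2,1,1,2) retry=(1,0,1,0)
18 | A CAS | counter=15 r=(14,9,10,11) succ=(3,1,1,2) retry=(1,0,1,0)
19 | C LOAD | counter=15 r=(14,9,15,11) succ=(3,1,1,2) retry=(1,0,1,0)
20 | C CAS | counter=16 r=(14,9,15,11) succ=(3,1,2,2) retry=(1,0,1,0)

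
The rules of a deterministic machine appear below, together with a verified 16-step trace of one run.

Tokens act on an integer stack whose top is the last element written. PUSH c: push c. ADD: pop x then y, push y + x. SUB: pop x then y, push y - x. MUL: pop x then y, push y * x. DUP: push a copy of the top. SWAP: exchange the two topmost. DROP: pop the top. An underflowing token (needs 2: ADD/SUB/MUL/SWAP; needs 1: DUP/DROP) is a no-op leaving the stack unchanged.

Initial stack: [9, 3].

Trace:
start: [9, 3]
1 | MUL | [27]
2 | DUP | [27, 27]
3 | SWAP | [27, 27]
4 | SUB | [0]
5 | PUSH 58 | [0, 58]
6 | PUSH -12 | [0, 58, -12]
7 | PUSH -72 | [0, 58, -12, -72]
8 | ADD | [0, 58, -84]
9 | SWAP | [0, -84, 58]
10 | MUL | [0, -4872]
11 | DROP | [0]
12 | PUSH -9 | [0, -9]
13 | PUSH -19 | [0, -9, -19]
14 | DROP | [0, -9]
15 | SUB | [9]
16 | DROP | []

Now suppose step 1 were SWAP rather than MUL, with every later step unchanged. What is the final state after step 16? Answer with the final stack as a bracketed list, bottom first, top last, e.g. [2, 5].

(re-executing from step 1 with the substitution; state before step 1: [9, 3])
1 | SWAP | [3, 9]
2 | DUP | [3, 9, 9]
3 | SWAP | [3, 9, 9]
4 | SUB | [3, 0]
5 | PUSH 58 | [3, 0, 58]
6 | PUSH -12 | [3, 0, 58, -12]
7 | PUSH -72 | [3, 0, 58, -12, -72]
8 | ADD | [3, 0, 58, -84]
9 | SWAP | [3, 0, -84, 58]
10 | MUL | [3, 0, -4872]
11 | DROP | [3, 0]
12 | PUSH -9 | [3, 0, -9]
13 | PUSH -19 | [3, 0, -9, -19]
14 | DROP | [3, 0, -9]
15 | SUB | [3, 9]
16 | DROP | [3]

[3]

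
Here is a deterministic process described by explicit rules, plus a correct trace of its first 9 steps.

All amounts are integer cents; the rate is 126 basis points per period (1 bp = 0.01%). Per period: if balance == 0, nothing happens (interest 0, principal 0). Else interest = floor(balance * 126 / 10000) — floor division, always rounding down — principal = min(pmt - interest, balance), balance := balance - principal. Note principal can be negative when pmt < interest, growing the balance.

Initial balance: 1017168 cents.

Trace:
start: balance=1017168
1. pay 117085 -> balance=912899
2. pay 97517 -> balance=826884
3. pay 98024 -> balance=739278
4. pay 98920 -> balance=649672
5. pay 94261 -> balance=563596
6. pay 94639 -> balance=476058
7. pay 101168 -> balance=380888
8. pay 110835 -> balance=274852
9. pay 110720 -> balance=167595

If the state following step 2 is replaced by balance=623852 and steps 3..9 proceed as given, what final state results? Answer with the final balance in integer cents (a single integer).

state after step 2 := balance=623852
3. pay 98024 -> balance=533688
4. pay 98920 -> balance=441492
5. pay 94261 -> balance=352793
6. pay 94639 -> balance=262599
7. pay 101168 -> balance=164739
8. pay 110835 -> balance=55979
9. pay 110720 -> balance=0

0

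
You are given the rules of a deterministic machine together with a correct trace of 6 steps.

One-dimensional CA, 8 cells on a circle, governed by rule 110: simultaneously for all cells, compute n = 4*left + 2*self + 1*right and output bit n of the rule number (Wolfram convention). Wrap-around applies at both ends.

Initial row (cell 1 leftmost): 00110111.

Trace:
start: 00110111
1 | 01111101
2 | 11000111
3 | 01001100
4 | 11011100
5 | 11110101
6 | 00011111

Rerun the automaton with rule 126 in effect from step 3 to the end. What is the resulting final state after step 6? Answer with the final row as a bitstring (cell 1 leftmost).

(re-executing steps 3..6 under rule 126; state before step 3: 11000111)
3 | 01101100
4 | 11111110
5 | 10000011
6 | 11000110

11000110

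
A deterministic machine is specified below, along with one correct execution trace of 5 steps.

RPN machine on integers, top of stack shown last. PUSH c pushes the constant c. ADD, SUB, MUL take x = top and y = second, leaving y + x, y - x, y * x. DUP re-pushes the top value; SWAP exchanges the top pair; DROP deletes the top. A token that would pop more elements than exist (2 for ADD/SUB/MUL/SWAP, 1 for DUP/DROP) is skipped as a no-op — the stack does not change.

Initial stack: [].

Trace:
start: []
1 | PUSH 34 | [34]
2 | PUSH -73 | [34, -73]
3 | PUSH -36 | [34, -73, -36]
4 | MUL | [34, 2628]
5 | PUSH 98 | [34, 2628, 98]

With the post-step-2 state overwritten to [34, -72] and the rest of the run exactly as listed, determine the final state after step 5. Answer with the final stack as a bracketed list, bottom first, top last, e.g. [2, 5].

[34, 2592, 98]

state after step 2 := [34, -72]
3 | PUSH -36 | [34, -72, -36]
4 | MUL | [34, 2592]
5 | PUSH 98 | [34, 2592, 98]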